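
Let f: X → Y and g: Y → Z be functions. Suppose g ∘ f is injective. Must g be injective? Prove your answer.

No. Take X = {0}, Y = {0, 1, 2}, Z = {0, 1, 2}, f(a) = a for each a ∈ X, and g(b) = 1 if b ∈ {1, 2} else g(b) = b.
Then g ∘ f = f is injective (X ⊂ Y and f is the inclusion), but g(1) = g(2) = 1 with 1 ≠ 2, so g is not injective.

not injective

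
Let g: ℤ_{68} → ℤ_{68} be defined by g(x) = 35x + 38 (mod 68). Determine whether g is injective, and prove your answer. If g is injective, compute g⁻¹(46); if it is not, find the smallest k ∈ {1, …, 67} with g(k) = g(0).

Suppose g(x_1) = g(x_2) in ℤ_{68}. Then 35x_1 + 38 ≡ 35x_2 + 38 (mod 68), therefore 35(x_1 − x_2) ≡ 0 (mod 68).
Since gcd(35, 68) = 1, 35 is invertible modulo 68, hence x_1 − x_2 ≡ 0 (mod 68), i.e. x_1 = x_2.
So g is injective.
We now compute 35⁻¹ mod 68 explicitly. Euclid's algorithm: 68 = 1·35 + 33, 35 = 1·33 + 2, 33 = 16·2 + 1; back-substituting gives 1 = 35·35 − 18·68, so 35⁻¹ ≡ 35 (mod 68).
Since g is injective, we compute g⁻¹(46): solve 35x + 38 ≡ 46 (mod 68), i.e. 35x ≡ 8 (mod 68).
Multiplying by 35⁻¹ = 35 gives x ≡ 35·8 = 280 = 4·68 + 8 ≡ 8 (mod 68).
Check: g(8) = 35·8 + 38 = 318 = 4·68 + 46 ≡ 46 (mod 68).

8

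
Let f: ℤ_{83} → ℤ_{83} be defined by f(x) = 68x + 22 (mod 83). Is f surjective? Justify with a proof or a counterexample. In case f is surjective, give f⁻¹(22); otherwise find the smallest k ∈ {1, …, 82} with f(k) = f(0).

0

Since gcd(68, 83) = 1, 68 is invertible modulo 83. Euclid's algorithm: 83 = 1·68 + 15, 68 = 4·15 + 8, 15 = 1·8 + 7, 8 = 1·7 + 1; back-substituting gives 1 = 11·68 − 9·83, so 68⁻¹ ≡ 11 (mod 83).
For any y ∈ ℤ_{83}, x = 11(y − 22) mod 83 satisfies f(x) = 68·11(y − 22) + 22 ≡ y (since 68·11 ≡ 1 mod 83). So every y has a preimage.
Therefore f is surjective.
Since f is surjective, we find f⁻¹(22): we need 68x ≡ 22 − 22 ≡ 0 (mod 83). Using 68⁻¹ = 11: x ≡ 11·0 = 0, so x = 0.
Check: f(0) = 68·0 + 22 = 22 ≡ 22 (mod 83).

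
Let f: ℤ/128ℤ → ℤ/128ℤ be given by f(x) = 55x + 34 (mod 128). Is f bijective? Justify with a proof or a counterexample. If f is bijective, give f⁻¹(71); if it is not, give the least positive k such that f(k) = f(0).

3

Suppose f(u) = f(v) in ℤ/128ℤ. Then 55u + 34 ≡ 55v + 34 (mod 128), so 55(u − v) ≡ 0 (mod 128).
Since gcd(55, 128) = 1, 55 is invertible modulo 128, hence u − v ≡ 0 (mod 128), i.e. u = v.
We now compute 55⁻¹ mod 128 explicitly. Euclid's algorithm: 128 = 2·55 + 18, 55 = 3·18 + 1; back-substituting gives 1 = 7·55 − 3·128, so 55⁻¹ ≡ 7 (mod 128).
Then y ↦ 7(y − 34) is a two-sided inverse to f, so every y ∈ ℤ/128ℤ has a preimage.
Hence f is bijective.
Since f is bijective, we find f⁻¹(71): we need 55x ≡ 71 − 34 ≡ 37 (mod 128). Using 55⁻¹ = 7: x ≡ 7·37 = 259 = 2·128 + 3, so x = 3.
Check: f(3) = 55·3 + 34 = 199 = 1·128 + 71 ≡ 71 (mod 128).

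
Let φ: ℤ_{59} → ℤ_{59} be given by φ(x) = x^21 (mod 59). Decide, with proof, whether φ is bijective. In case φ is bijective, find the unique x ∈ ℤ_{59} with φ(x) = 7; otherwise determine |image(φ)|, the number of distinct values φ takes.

Since 59 is prime, the nonzero elements of ℤ_{59} form a cyclic group of order 58.
As gcd(21, 58) = 1, raising to the 21st power is a bijection on this group: if s^21 ≡ t^21 then (st^{−1})^21 = 1, and the only element of order dividing gcd(21, 58) = 1 is 1, so s = t.
With φ(0) = 0 this makes φ injective on all of ℤ_{59}, hence bijective (finite equal-size domain and codomain). In particular φ is bijective.
Since φ is bijective, we find the preimage of 7. The inverse of x ↦ x^21 on (ℤ_{59})^× is x ↦ x^47, because 21·47 = 987 = 17·58 + 1 ≡ 1 (mod 58) and x^{58} = 1 for x ≠ 0 (Fermat). So φ⁻¹(7) = 7^47 mod 59.
Repeated squaring mod 59: 7^1 ≡ 7, 7^2 ≡ 7² = 49, 7^4 ≡ 49² = 2401 ≡ 41, 7^8 ≡ 41² = 1681 ≡ 29, 7^16 ≡ 29² = 841 ≡ 15, 7^32 ≡ 15² = 225 ≡ 48. Since 47 = 32 + 8 + 4 + 2 + 1, 7^47 ≡ 48·29·41·49·7: 48·29 = 1392 ≡ 35, then 35·41 = 1435 ≡ 19, then 19·49 = 931 ≡ 46, then 46·7 = 322 ≡ 27. So 7^47 ≡ 27 (mod 59).
Hence φ⁻¹(7) = 27.

27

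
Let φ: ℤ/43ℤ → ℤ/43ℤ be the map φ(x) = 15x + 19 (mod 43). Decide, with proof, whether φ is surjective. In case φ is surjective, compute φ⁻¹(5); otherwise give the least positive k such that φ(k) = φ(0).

Since gcd(15, 43) = 1, 15 is invertible modulo 43. Euclid's algorithm: 43 = 2·15 + 13, 15 = 1·13 + 2, 13 = 6·2 + 1; back-substituting gives 1 = 23·15 − 8·43, so 15⁻¹ ≡ 23 (mod 43).
Then y ↦ 23(y − 19) is a two-sided inverse to φ, so every y ∈ ℤ/43ℤ has a preimage.
So φ is surjective.
Since φ is surjective, we compute φ⁻¹(5): solve 15x + 19 ≡ 5 (mod 43), i.e. 15x ≡ 29 (mod 43).
Multiplying by 15⁻¹ = 23 gives x ≡ 23·29 = 667 = 15·43 + 22 ≡ 22 (mod 43).
Check: φ(22) = 15·22 + 19 = 349 = 8·43 + 5 ≡ 5 (mod 43).

22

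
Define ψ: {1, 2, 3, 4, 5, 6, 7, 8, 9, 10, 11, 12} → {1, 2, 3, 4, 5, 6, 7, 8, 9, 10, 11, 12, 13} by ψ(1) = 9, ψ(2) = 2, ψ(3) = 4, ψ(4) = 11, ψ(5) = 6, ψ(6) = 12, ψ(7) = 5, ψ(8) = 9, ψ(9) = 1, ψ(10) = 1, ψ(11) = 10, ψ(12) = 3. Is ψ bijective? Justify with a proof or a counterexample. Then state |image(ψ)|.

ψ(1) = 9 = ψ(8) with 1 ≠ 8, so ψ is not injective, hence not bijective.
The image of ψ is {1, 2, 3, 4, 5, 6, 9, 10, 11, 12}, which has 10 elements.

10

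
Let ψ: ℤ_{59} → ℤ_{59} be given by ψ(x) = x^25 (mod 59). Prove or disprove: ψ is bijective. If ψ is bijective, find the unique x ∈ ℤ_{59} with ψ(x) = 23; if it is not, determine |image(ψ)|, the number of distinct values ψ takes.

Since 59 is prime, the nonzero elements of ℤ_{59} form a cyclic group of order 58.
As gcd(25, 58) = 1, raising to the 25th power is a bijection on this group: if a^25 ≡ b^25 then (ab^{−1})^25 = 1, and the only element of order dividing gcd(25, 58) = 1 is 1, so a = b.
With ψ(0) = 0 this makes ψ injective on all of ℤ_{59}, hence bijective (finite equal-size domain and codomain). In particular ψ is bijective.
Since ψ is bijective, we find the preimage of 23. The inverse of x ↦ x^25 on (ℤ_{59})^× is x ↦ x^7, because 25·7 = 175 = 3·58 + 1 ≡ 1 (mod 58) and x^{58} = 1 for x ≠ 0 (Fermat). So ψ⁻¹(23) = 23^7 mod 59.
Repeated squaring mod 59: 23^1 ≡ 23, 23^2 ≡ 23² = 529 ≡ 57, 23^4 ≡ 57² = 3249 ≡ 4. Since 7 = 4 + 2 + 1, 23^7 ≡ 4·57·23: 4·57 = 228 ≡ 51, then 51·23 = 1173 ≡ 52. So 23^7 ≡ 52 (mod 59).
Hence ψ⁻¹(23) = 52.

52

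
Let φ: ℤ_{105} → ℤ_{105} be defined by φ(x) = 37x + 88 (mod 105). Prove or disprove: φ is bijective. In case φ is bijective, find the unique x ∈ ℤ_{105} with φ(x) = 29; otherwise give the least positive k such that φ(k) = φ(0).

Recall: φ is injective when φ(x_1) = φ(x_2) forces x_1 = x_2.
If φ(x_1) = φ(x_2), then 37x_1 ≡ 37x_2 (mod 105). Because gcd(37, 105) = 1, we may cancel 37 to get x_1 ≡ x_2 (mod 105).
We now compute 37⁻¹ mod 105 explicitly. Euclid's algorithm: 105 = 2·37 + 31, 37 = 1·31 + 6, 31 = 5·6 + 1; back-substituting gives 1 = 88·37 − 31·105, so 37⁻¹ ≡ 88 (mod 105).
For any y ∈ ℤ_{105}, x = 88(y − 88) mod 105 satisfies φ(x) = 37·88(y − 88) + 88 ≡ y (since 37·88 ≡ 1 mod 105). So every y has a preimage.
Therefore φ is bijective.
Since φ is bijective, we compute φ⁻¹(29): solve 37x + 88 ≡ 29 (mod 105), i.e. 37x ≡ 46 (mod 105).
Multiplying by 37⁻¹ = 88 gives x ≡ 88·46 = 4048 = 38·105 + 58 ≡ 58 (mod 105).
Check: φ(58) = 37·58 + 88 = 2234 = 21·105 + 29 ≡ 29 (mod 105).

58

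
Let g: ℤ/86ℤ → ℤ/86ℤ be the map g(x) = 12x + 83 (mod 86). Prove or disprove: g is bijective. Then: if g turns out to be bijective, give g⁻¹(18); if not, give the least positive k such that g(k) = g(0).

43

Recall: g is injective when g(s) = g(t) forces s = t.
We have gcd(12, 86) = 2 > 1. Taking s = 0 and t = 43: g(0) = 83 and g(43) = 12·43 + 83 = 599 ≡ 83 (mod 86).
So g(0) = g(43) while 0 ≠ 43, so g is not injective, hence not bijective.
Since g is not bijective, we find the least positive k with g(k) = g(0): this means 12k ≡ 0 (mod 86), i.e. 86 ∣ 12k. Since gcd(12, 86) = 2, dividing through by 2 this holds exactly when 43 ∣ 6k, and as gcd(6, 43) = 1, exactly when 43 ∣ k.
The smallest positive such k is 43.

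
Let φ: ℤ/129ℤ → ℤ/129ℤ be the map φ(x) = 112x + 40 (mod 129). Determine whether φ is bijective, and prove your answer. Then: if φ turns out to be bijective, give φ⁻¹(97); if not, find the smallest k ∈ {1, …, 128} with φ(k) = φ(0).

If φ(s) = φ(t), then 112s ≡ 112t (mod 129). Because gcd(112, 129) = 1, we may cancel 112 to get s ≡ t (mod 129).
We now compute 112⁻¹ mod 129 explicitly. Euclid's algorithm: 129 = 1·112 + 17, 112 = 6·17 + 10, 17 = 1·10 + 7, 10 = 1·7 + 3, 7 = 2·3 + 1; back-substituting gives 1 = 91·112 − 79·129, so 112⁻¹ ≡ 91 (mod 129).
Then y ↦ 91(y − 40) is a two-sided inverse to φ, so every y ∈ ℤ/129ℤ has a preimage.
Therefore φ is bijective.
Since φ is bijective, we compute φ⁻¹(97): solve 112x + 40 ≡ 97 (mod 129), i.e. 112x ≡ 57 (mod 129).
Multiplying by 112⁻¹ = 91 gives x ≡ 91·57 = 5187 = 40·129 + 27 ≡ 27 (mod 129).
Check: φ(27) = 112·27 + 40 = 3064 = 23·129 + 97 ≡ 97 (mod 129).

27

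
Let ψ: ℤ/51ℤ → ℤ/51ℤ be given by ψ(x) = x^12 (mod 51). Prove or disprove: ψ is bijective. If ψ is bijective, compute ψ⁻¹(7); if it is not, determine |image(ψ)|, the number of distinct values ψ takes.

10

ψ(1) = 1^12 = 1.
ψ(4): Repeated squaring mod 51: 4^1 ≡ 4, 4^2 ≡ 4² = 16, 4^4 ≡ 16² = 256 ≡ 1, 4^8 ≡ 1² = 1. Since 12 = 8 + 4, 4^12 ≡ 1·1: 1·1 = 1. So 4^12 ≡ 1 (mod 51).
So ψ(1) = ψ(4) = 1 while 1 ≠ 4, thus ψ is not injective, hence not bijective.
Since ψ is not bijective, we determine |image(ψ)|. Computing x^12 mod 51 for each x (by repeated squaring, reducing mod 51 at every step), the values ψ(0), ψ(1), …, ψ(50) are: 0, 1, 16, 21, 1, 4, 30, 13, 16, 33, 13, 13, 21, 1, 4, 33, 1, 34, 18, 16, 4, 18, 4, 13, 30, 16, 16, 30, 13, 4, 18, 4, 16, 18, 34, 1, 33, 4, 1, 21, 13, 13, 33, 16, 13, 30, 4, 1, 21, 16, 1.
The distinct values are {0, 1, 4, 13, 16, 18, 21, 30, 33, 34}; there are 10 of them.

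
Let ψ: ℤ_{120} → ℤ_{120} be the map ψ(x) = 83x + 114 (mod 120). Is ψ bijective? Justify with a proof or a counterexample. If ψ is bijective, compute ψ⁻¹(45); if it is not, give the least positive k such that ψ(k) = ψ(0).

Suppose ψ(a) = ψ(b) in ℤ_{120}. Then 83a + 114 ≡ 83b + 114 (mod 120), so 83(a − b) ≡ 0 (mod 120).
Since gcd(83, 120) = 1, 83 is invertible modulo 120, hence a − b ≡ 0 (mod 120), i.e. a = b.
We now compute 83⁻¹ mod 120 explicitly. Euclid's algorithm: 120 = 1·83 + 37, 83 = 2·37 + 9, 37 = 4·9 + 1; back-substituting gives 1 = 107·83 − 74·120, so 83⁻¹ ≡ 107 (mod 120).
Then y ↦ 107(y − 114) is a two-sided inverse to ψ, so every y ∈ ℤ_{120} has a preimage.
So ψ is bijective.
Since ψ is bijective, we compute ψ⁻¹(45): solve 83x + 114 ≡ 45 (mod 120), i.e. 83x ≡ 51 (mod 120).
Multiplying by 83⁻¹ = 107 gives x ≡ 107·51 = 5457 = 45·120 + 57 ≡ 57 (mod 120).
Check: ψ(57) = 83·57 + 114 = 4845 = 40·120 + 45 ≡ 45 (mod 120).

57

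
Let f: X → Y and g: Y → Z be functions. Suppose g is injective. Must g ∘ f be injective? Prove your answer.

not injective

No. Take X = {1, 2}, Y = Z = {1, 2, 3, 4, 5}, f(1) = f(2) = 1, and g = identity (injective).
Then (g ∘ f)(1) = (g ∘ f)(2) = 1 with 1 ≠ 2, so g ∘ f is not injective.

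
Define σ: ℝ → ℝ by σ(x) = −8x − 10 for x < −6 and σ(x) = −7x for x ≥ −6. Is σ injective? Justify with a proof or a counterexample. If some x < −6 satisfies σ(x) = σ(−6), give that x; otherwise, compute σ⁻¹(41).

-13/2

Both pieces are strictly decreasing (slopes −8 and −7), so each is injective on its own interval.
The left piece maps (−∞, −6) onto (38, ∞); the right piece maps [−6, ∞) onto (−∞, 42].
These images overlap. In particular σ(−6) = 42 (right piece), and solving −8x − 10 = 42 on the left piece gives x = −13/2 < −6.
So σ(−13/2) = σ(−6) with −13/2 ≠ −6, and σ is not injective. This x = −13/2 is the requested value below −6.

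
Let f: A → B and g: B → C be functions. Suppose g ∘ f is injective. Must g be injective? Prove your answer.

not injective

No. Take A = {1, 2}, B = {1, 2, 3, 4}, C = {1, 2, 3, 4}, f(a) = a for each a ∈ A, and g(b) = 3 if b ∈ {3, 4} else g(b) = b.
Then g ∘ f = f is injective (A ⊂ B and f is the inclusion), but g(3) = g(4) = 3 with 3 ≠ 4, so g is not injective.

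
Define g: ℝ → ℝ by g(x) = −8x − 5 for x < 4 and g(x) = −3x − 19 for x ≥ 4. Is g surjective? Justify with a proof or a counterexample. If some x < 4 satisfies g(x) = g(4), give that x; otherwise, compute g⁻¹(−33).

13/4

Both pieces are strictly decreasing (slopes −8 and −3), so each is injective on its own interval.
The left piece maps (−∞, 4) onto (−37, ∞); the right piece maps [4, ∞) onto (−∞, −31].
The union (−37, ∞) ∪ (−∞, −31] covers ℝ, so g is surjective.
For the follow-up: the images overlap, so an x < 4 with g(x) = g(4) exists. g(4) = −31; solving −8x − 5 = −31 for x < 4 gives x = (−31 + 5)/(−8) = 13/4.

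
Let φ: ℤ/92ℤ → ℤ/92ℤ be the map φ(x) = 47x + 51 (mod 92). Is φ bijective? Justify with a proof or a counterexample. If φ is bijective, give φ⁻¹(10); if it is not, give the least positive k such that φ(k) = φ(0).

5

Suppose φ(s) = φ(t) in ℤ/92ℤ. Then 47s + 51 ≡ 47t + 51 (mod 92), so 47(s − t) ≡ 0 (mod 92).
Since gcd(47, 92) = 1, 47 is invertible modulo 92, thus s − t ≡ 0 (mod 92), i.e. s = t.
We now compute 47⁻¹ mod 92 explicitly. Euclid's algorithm: 92 = 1·47 + 45, 47 = 1·45 + 2, 45 = 22·2 + 1; back-substituting gives 1 = 47·47 − 24·92, so 47⁻¹ ≡ 47 (mod 92).
Then y ↦ 47(y − 51) is a two-sided inverse to φ, so every y ∈ ℤ/92ℤ has a preimage.
Thus φ is bijective.
Since φ is bijective, we find φ⁻¹(10): we need 47x ≡ 10 − 51 ≡ 51 (mod 92). Using 47⁻¹ = 47: x ≡ 47·51 = 2397 = 26·92 + 5, so x = 5.
Check: φ(5) = 47·5 + 51 = 286 = 3·92 + 10 ≡ 10 (mod 92).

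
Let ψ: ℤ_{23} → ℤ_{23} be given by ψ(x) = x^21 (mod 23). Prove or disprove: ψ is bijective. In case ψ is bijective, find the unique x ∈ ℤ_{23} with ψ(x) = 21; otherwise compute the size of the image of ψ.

11

Since 23 is prime, the nonzero elements of ℤ_{23} form a cyclic group of order 22.
As gcd(21, 22) = 1, raising to the 21st power is a bijection on this group: if u^21 ≡ v^21 then (uv^{−1})^21 = 1, and the only element of order dividing gcd(21, 22) = 1 is 1, so u = v.
With ψ(0) = 0 this makes ψ injective on all of ℤ_{23}, hence bijective (finite equal-size domain and codomain). In particular ψ is bijective.
Since ψ is bijective, we find the preimage of 21. The inverse of x ↦ x^21 on (ℤ_{23})^× is x ↦ x^21, because 21·21 = 441 = 20·22 + 1 ≡ 1 (mod 22) and x^{22} = 1 for x ≠ 0 (Fermat). So ψ⁻¹(21) = 21^21 mod 23.
Repeated squaring mod 23: 21^1 ≡ 21, 21^2 ≡ 21² = 441 ≡ 4, 21^4 ≡ 4² = 16, 21^8 ≡ 16² = 256 ≡ 3, 21^16 ≡ 3² = 9. Since 21 = 16 + 4 + 1, 21^21 ≡ 9·16·21: 9·16 = 144 ≡ 6, then 6·21 = 126 ≡ 11. So 21^21 ≡ 11 (mod 23).
Hence ψ⁻¹(21) = 11.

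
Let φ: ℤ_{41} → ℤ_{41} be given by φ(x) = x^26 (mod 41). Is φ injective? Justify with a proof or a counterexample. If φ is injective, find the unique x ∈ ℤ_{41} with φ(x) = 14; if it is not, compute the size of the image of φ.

21

φ(20): Repeated squaring mod 41: 20^1 ≡ 20, 20^2 ≡ 20² = 400 ≡ 31, 20^4 ≡ 31² = 961 ≡ 18, 20^8 ≡ 18² = 324 ≡ 37, 20^16 ≡ 37² = 1369 ≡ 16. Since 26 = 16 + 8 + 2, 20^26 ≡ 16·37·31: 16·37 = 592 ≡ 18, then 18·31 = 558 ≡ 25. So 20^26 ≡ 25 (mod 41).
φ(21): Repeated squaring mod 41: 21^1 ≡ 21, 21^2 ≡ 21² = 441 ≡ 31, 21^4 ≡ 31² = 961 ≡ 18, 21^8 ≡ 18² = 324 ≡ 37, 21^16 ≡ 37² = 1369 ≡ 16. Since 26 = 16 + 8 + 2, 21^26 ≡ 16·37·31: 16·37 = 592 ≡ 18, then 18·31 = 558 ≡ 25. So 21^26 ≡ 25 (mod 41).
So φ(20) = φ(21) = 25 while 20 ≠ 21, hence φ is not injective.
Since φ is not injective, we determine |image(φ)|. Computing x^26 mod 41 for each x (by repeated squaring, reducing mod 41 at every step), the values φ(0), φ(1), …, φ(40) are: 0, 1, 23, 9, 37, 4, 2, 21, 31, 40, 10, 8, 5, 39, 32, 36, 16, 33, 18, 20, 25, 25, 20, 18, 33, 16, 36, 32, 39, 5, 8, 10, 40, 31, 21, 2, 4, 37, 9, 23, 1.
The distinct values are {0, 1, 2, 4, 5, 8, 9, 10, 16, 18, 20, 21, 23, 25, 31, 32, 33, 36, 37, 39, 40}; there are 21 of them.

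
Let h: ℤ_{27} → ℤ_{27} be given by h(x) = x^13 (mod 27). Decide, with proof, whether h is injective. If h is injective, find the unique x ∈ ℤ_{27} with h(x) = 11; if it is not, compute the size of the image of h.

h(0) = 0^13 = 0.
h(3): Repeated squaring mod 27: 3^1 ≡ 3, 3^2 ≡ 3² = 9, 3^4 ≡ 9² = 81 ≡ 0, 3^8 ≡ 0² = 0. Since 13 = 8 + 4 + 1, 3^13 ≡ 0·0·3: 0·0 = 0, then 0·3 = 0. So 3^13 ≡ 0 (mod 27).
So h(0) = h(3) = 0 while 0 ≠ 3, hence h is not injective.
Since h is not injective, we determine |image(h)|. Computing x^13 mod 27 for each x (by repeated squaring, reducing mod 27 at every step), the values h(0), h(1), …, h(26) are: 0, 1, 11, 0, 13, 23, 0, 25, 8, 0, 10, 20, 0, 22, 5, 0, 7, 17, 0, 19, 2, 0, 4, 14, 0, 16, 26.
The distinct values are {0, 1, 2, 4, 5, 7, 8, 10, 11, 13, 14, 16, 17, 19, 20, 22, 23, 25, 26}; there are 19 of them.

19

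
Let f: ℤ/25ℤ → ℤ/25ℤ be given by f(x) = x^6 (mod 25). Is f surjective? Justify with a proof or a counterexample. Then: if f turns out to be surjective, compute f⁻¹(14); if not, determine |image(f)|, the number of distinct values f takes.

f(0) = 0^6 = 0.
f(5): Repeated squaring mod 25: 5^1 ≡ 5, 5^2 ≡ 5² = 25 ≡ 0, 5^4 ≡ 0² = 0. Since 6 = 4 + 2, 5^6 ≡ 0·0: 0·0 = 0. So 5^6 ≡ 0 (mod 25).
So f(0) = f(5) = 0 while 0 ≠ 5, therefore f is not injective.
A non-injective map from the 25-element set ℤ/25ℤ to itself takes at most 24 distinct values, so it cannot be surjective. Therefore f is not surjective.
Since f is not surjective, we determine |image(f)|. Computing x^6 mod 25 for each x (by repeated squaring, reducing mod 25 at every step), the values f(0), f(1), …, f(24) are: 0, 1, 14, 4, 21, 0, 6, 24, 19, 16, 0, 11, 9, 9, 11, 0, 16, 19, 24, 6, 0, 21, 4, 14, 1.
The distinct values are {0, 1, 4, 6, 9, 11, 14, 16, 19, 21, 24}; there are 11 of them.

11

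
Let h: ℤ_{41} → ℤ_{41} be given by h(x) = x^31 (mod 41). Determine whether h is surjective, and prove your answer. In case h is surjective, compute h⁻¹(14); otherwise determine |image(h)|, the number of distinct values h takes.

3

Since 41 is prime, the nonzero elements of ℤ_{41} form a cyclic group of order 40.
As gcd(31, 40) = 1, raising to the 31st power is a bijection on this group: if a^31 ≡ b^31 then (ab^{−1})^31 = 1, and the only element of order dividing gcd(31, 40) = 1 is 1, so a = b.
With h(0) = 0 this makes h injective on all of ℤ_{41}, hence bijective (finite equal-size domain and codomain). In particular h is surjective.
Since h is surjective, we find the preimage of 14. The inverse of x ↦ x^31 on (ℤ_{41})^× is x ↦ x^31, because 31·31 = 961 = 24·40 + 1 ≡ 1 (mod 40) and x^{40} = 1 for x ≠ 0 (Fermat). So h⁻¹(14) = 14^31 mod 41.
Repeated squaring mod 41: 14^1 ≡ 14, 14^2 ≡ 14² = 196 ≡ 32, 14^4 ≡ 32² = 1024 ≡ 40, 14^8 ≡ 40² = 1600 ≡ 1, 14^16 ≡ 1² = 1. Since 31 = 16 + 8 + 4 + 2 + 1, 14^31 ≡ 1·1·40·32·14: 1·1 = 1, then 1·40 = 40, then 40·32 = 1280 ≡ 9, then 9·14 = 126 ≡ 3. So 14^31 ≡ 3 (mod 41).
Hence h⁻¹(14) = 3.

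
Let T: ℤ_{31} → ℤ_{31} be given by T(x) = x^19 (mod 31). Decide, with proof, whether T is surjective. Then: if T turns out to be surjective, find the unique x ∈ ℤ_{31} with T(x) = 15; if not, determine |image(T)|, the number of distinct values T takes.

Since 31 is prime, the nonzero elements of ℤ_{31} form a cyclic group of order 30.
As gcd(19, 30) = 1, raising to the 19th power is a bijection on this group: if x_1^19 ≡ x_2^19 then (x_1x_2^{−1})^19 = 1, and the only element of order dividing gcd(19, 30) = 1 is 1, so x_1 = x_2.
With T(0) = 0 this makes T injective on all of ℤ_{31}, hence bijective (finite equal-size domain and codomain). In particular T is surjective.
Since T is surjective, we find the preimage of 15. The inverse of x ↦ x^19 on (ℤ_{31})^× is x ↦ x^19, because 19·19 = 361 = 12·30 + 1 ≡ 1 (mod 30) and x^{30} = 1 for x ≠ 0 (Fermat). So T⁻¹(15) = 15^19 mod 31.
Repeated squaring mod 31: 15^1 ≡ 15, 15^2 ≡ 15² = 225 ≡ 8, 15^4 ≡ 8² = 64 ≡ 2, 15^8 ≡ 2² = 4, 15^16 ≡ 4² = 16. Since 19 = 16 + 2 + 1, 15^19 ≡ 16·8·15: 16·8 = 128 ≡ 4, then 4·15 = 60 ≡ 29. So 15^19 ≡ 29 (mod 31).
Hence T⁻¹(15) = 29.

29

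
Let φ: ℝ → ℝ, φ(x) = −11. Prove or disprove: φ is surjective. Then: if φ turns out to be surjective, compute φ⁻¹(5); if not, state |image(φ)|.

Recall that surjectivity means every element of the codomain has a preimage under φ.
φ(x) = −11 for all x, so −10 has no preimage and φ is not surjective.
Since φ is not surjective, we state |image(φ)|: the image of φ is {−11}, which has 1 element.

1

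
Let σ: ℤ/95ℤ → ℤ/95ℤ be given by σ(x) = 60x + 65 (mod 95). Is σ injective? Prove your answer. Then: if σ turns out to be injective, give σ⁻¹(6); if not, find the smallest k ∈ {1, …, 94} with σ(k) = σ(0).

19

We have gcd(60, 95) = 5 > 1. Taking a = 0 and b = 19: σ(0) = 65 and σ(19) = 60·19 + 65 = 1205 ≡ 65 (mod 95).
So σ(0) = σ(19) while 0 ≠ 19, thus σ is not injective.
Since σ is not injective, we find the least positive k with σ(k) = σ(0): this means 60k ≡ 0 (mod 95), i.e. 95 ∣ 60k. Since gcd(60, 95) = 5, dividing through by 5 this holds exactly when 19 ∣ 12k, and as gcd(12, 19) = 1, exactly when 19 ∣ k.
The smallest positive such k is 19.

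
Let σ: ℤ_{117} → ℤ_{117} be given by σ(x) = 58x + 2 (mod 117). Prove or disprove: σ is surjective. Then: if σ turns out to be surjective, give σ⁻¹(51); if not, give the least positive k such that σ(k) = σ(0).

19

Since gcd(58, 117) = 1, 58 is invertible modulo 117. Euclid's algorithm: 117 = 2·58 + 1; back-substituting gives 1 = 115·58 − 57·117, so 58⁻¹ ≡ 115 (mod 117).
For any y ∈ ℤ_{117}, x = 115(y − 2) mod 117 satisfies σ(x) = 58·115(y − 2) + 2 ≡ y (since 58·115 ≡ 1 mod 117). So every y has a preimage.
Hence σ is surjective.
Since σ is surjective, we find σ⁻¹(51): we need 58x ≡ 51 − 2 ≡ 49 (mod 117). Using 58⁻¹ = 115: x ≡ 115·49 = 5635 = 48·117 + 19, so x = 19.
Check: σ(19) = 58·19 + 2 = 1104 = 9·117 + 51 ≡ 51 (mod 117).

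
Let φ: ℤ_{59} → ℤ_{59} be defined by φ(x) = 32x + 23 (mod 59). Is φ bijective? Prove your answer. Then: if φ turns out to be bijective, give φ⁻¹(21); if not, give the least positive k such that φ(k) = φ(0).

11

If φ(a) = φ(b), then 32a ≡ 32b (mod 59). Because gcd(32, 59) = 1, we may cancel 32 to get a ≡ b (mod 59).
We now compute 32⁻¹ mod 59 explicitly. Euclid's algorithm: 59 = 1·32 + 27, 32 = 1·27 + 5, 27 = 5·5 + 2, 5 = 2·2 + 1; back-substituting gives 1 = 24·32 − 13·59, so 32⁻¹ ≡ 24 (mod 59).
Then y ↦ 24(y − 23) is a two-sided inverse to φ, so every y ∈ ℤ_{59} has a preimage.
Hence φ is bijective.
Since φ is bijective, we find φ⁻¹(21): we need 32x ≡ 21 − 23 ≡ 57 (mod 59). Using 32⁻¹ = 24: x ≡ 24·57 = 1368 = 23·59 + 11, so x = 11.
Check: φ(11) = 32·11 + 23 = 375 = 6·59 + 21 ≡ 21 (mod 59).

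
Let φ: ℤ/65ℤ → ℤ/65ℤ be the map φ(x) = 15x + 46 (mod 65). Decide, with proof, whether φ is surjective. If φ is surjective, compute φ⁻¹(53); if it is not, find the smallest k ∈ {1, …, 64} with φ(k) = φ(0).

By definition, φ is surjective if every y in the codomain equals φ(x) for some x in the domain.
Since gcd(15, 65) = 5, we have 15x ≡ 0 (mod 5) for all x, so φ(x) ≡ 1 (mod 5).
But 0 ≢ 1 (mod 5), so 0 ∈ ℤ/65ℤ has no preimage. Hence φ is not surjective.
Since φ is not surjective, we find the least positive k with φ(k) = φ(0): this means 15k ≡ 0 (mod 65), i.e. 65 ∣ 15k. Since gcd(15, 65) = 5, dividing through by 5 this holds exactly when 13 ∣ 3k, and as gcd(3, 13) = 1, exactly when 13 ∣ k.
The smallest positive such k is 13.

13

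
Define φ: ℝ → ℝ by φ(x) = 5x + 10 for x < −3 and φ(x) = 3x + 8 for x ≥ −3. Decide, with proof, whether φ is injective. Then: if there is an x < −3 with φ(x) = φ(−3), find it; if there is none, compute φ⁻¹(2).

-2

Both pieces are strictly increasing (slopes 5 and 3), so each is injective on its own interval.
The left piece maps (−∞, −3) onto (−∞, −5); the right piece maps [−3, ∞) onto [−1, ∞).
These images are disjoint, so no value is attained by both pieces. Thus φ is injective.
Because the two images are disjoint, no x < −3 has φ(x) = φ(−3), so we compute φ⁻¹(2): 2 lies in [−1, ∞), so solve 3x + 8 = 2: x = (2 − 8)/3 = −2.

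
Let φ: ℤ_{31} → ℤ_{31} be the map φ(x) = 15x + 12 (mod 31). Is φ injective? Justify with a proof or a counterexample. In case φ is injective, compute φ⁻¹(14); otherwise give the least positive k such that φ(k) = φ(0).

27

If φ(u) = φ(v), then 15u ≡ 15v (mod 31). Because gcd(15, 31) = 1, we may cancel 15 to get u ≡ v (mod 31).
Thus φ is injective.
We now compute 15⁻¹ mod 31 explicitly. Euclid's algorithm: 31 = 2·15 + 1; back-substituting gives 1 = 29·15 − 14·31, so 15⁻¹ ≡ 29 (mod 31).
Since φ is injective, we find φ⁻¹(14): we need 15x ≡ 14 − 12 ≡ 2 (mod 31). Using 15⁻¹ = 29: x ≡ 29·2 = 58 = 1·31 + 27, so x = 27.
Check: φ(27) = 15·27 + 12 = 417 = 13·31 + 14 ≡ 14 (mod 31).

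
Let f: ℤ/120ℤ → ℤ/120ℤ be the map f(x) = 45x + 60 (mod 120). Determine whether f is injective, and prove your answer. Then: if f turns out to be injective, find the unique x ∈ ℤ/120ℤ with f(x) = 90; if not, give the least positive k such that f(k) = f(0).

Recall that injectivity means: for all a, b in the domain, f(a) = f(b) implies a = b.
We have gcd(45, 120) = 15 > 1. Taking a = 0 and b = 8: f(0) = 60 and f(8) = 45·8 + 60 = 420 ≡ 60 (mod 120).
So f(0) = f(8) while 0 ≠ 8, hence f is not injective.
Since f is not injective, we find the least positive k with f(k) = f(0): this means 45k ≡ 0 (mod 120), i.e. 120 ∣ 45k. Since gcd(45, 120) = 15, dividing through by 15 this holds exactly when 8 ∣ 3k, and as gcd(3, 8) = 1, exactly when 8 ∣ k.
The smallest positive such k is 8.

8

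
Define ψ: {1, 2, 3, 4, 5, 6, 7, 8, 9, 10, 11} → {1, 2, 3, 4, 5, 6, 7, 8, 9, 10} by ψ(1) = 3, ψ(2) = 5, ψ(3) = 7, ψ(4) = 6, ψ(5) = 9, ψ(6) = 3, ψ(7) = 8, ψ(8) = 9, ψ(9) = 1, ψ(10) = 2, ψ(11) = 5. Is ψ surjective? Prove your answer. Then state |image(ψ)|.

No element maps to 4, so ψ is not surjective.
The image of ψ is {1, 2, 3, 5, 6, 7, 8, 9}, which has 8 elements.

8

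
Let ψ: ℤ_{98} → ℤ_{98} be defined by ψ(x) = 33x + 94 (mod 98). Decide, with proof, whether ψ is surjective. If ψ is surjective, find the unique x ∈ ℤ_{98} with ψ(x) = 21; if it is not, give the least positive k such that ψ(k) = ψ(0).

By definition, ψ is surjective if every y in the codomain equals ψ(x) for some x in the domain.
Since gcd(33, 98) = 1, 33 is invertible modulo 98. Euclid's algorithm: 98 = 2·33 + 32, 33 = 1·32 + 1; back-substituting gives 1 = 3·33 − 1·98, so 33⁻¹ ≡ 3 (mod 98).
Then y ↦ 3(y − 94) is a two-sided inverse to ψ, so every y ∈ ℤ_{98} has a preimage.
So ψ is surjective.
Since ψ is surjective, we compute ψ⁻¹(21): solve 33x + 94 ≡ 21 (mod 98), i.e. 33x ≡ 25 (mod 98).
Multiplying by 33⁻¹ = 3 gives x ≡ 3·25 = 75 ≡ 75 (mod 98).
Check: ψ(75) = 33·75 + 94 = 2569 = 26·98 + 21 ≡ 21 (mod 98).

75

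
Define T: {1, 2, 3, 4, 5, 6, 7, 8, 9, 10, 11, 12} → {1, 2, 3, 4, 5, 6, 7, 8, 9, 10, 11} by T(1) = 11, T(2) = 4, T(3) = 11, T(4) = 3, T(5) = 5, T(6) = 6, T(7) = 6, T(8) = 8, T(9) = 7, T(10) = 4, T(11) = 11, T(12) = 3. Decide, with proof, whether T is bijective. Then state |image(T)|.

7

T(1) = 11 = T(3) with 1 ≠ 3, so T is not injective, hence not bijective.
The image of T is {3, 4, 5, 6, 7, 8, 11}, which has 7 elements.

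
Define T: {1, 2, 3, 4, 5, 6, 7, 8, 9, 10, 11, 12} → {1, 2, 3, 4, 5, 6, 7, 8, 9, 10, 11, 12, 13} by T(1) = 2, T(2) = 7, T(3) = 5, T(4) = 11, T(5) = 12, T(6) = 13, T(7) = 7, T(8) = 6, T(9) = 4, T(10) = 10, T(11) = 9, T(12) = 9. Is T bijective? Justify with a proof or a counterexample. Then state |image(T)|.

10

T(2) = 7 = T(7) with 2 ≠ 7, so T is not injective, hence not bijective.
The image of T is {2, 4, 5, 6, 7, 9, 10, 11, 12, 13}, which has 10 elements.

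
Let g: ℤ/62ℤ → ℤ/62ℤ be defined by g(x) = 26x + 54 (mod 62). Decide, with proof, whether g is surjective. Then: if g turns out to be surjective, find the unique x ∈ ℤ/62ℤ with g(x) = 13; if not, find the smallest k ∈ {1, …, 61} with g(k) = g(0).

Recall that g is surjective if every y in the codomain equals g(x) for some x in the domain.
Since gcd(26, 62) = 2, we have 26x ≡ 0 (mod 2) for all x, so g(x) ≡ 0 (mod 2).
But 1 ≢ 0 (mod 2), so 1 ∈ ℤ/62ℤ has no preimage. Hence g is not surjective.
Since g is not surjective, we find the least positive k with g(k) = g(0): this means 26k ≡ 0 (mod 62), i.e. 62 ∣ 26k. Since gcd(26, 62) = 2, dividing through by 2 this holds exactly when 31 ∣ 13k, and as gcd(13, 31) = 1, exactly when 31 ∣ k.
The smallest positive such k is 31.

31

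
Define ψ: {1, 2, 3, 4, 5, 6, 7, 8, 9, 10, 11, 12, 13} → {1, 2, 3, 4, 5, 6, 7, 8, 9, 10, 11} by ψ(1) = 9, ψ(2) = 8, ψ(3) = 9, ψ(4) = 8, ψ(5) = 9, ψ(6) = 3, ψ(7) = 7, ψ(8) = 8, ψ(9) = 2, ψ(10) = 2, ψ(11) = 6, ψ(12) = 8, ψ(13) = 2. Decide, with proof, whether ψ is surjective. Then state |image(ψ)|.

No element maps to 1, so ψ is not surjective.
The image of ψ is {2, 3, 6, 7, 8, 9}, which has 6 elements.

6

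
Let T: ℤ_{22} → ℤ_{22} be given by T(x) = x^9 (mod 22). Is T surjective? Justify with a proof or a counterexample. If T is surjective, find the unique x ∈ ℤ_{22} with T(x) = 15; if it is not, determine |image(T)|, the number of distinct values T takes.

3

Computing x^9 mod 22 for each x (by repeated squaring, reducing mod 22 at every step), the values T(0), T(1), …, T(21) are: 0, 1, 6, 15, 14, 9, 2, 19, 18, 5, 10, 11, 12, 17, 4, 3, 20, 13, 8, 7, 16, 21.
Every element of ℤ_{22} appears exactly once in this list, so T is a bijection, and in particular surjective.
Since T is surjective, we read off the preimage of 15 from the same table: T(3) = 15, so T⁻¹(15) = 3.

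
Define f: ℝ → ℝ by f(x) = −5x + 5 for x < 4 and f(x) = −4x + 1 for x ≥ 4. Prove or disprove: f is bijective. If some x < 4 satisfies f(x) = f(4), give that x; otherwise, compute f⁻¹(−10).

Both pieces are strictly decreasing (slopes −5 and −4), so each is injective on its own interval.
The left piece maps (−∞, 4) onto (−15, ∞); the right piece maps [4, ∞) onto (−∞, −15].
Since −15 = −15, the images partition ℝ: f is injective and surjective, hence bijective.
Because the two images are disjoint, no x < 4 has f(x) = f(4), so we compute f⁻¹(−10): −10 lies in (−15, ∞), so solve −5x + 5 = −10: x = (−10 − 5)/(−5) = 3.

3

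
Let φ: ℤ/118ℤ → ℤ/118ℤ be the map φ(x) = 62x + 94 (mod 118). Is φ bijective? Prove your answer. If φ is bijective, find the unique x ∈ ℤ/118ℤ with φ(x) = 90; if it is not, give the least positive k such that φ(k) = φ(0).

59

We have gcd(62, 118) = 2 > 1. Taking s = 0 and t = 59: φ(0) = 94 and φ(59) = 62·59 + 94 = 3752 ≡ 94 (mod 118).
So φ(0) = φ(59) while 0 ≠ 59, so φ is not injective, hence not bijective.
Since φ is not bijective, we find the least positive k with φ(k) = φ(0): this means 62k ≡ 0 (mod 118), i.e. 118 ∣ 62k. Since gcd(62, 118) = 2, dividing through by 2 this holds exactly when 59 ∣ 31k, and as gcd(31, 59) = 1, exactly when 59 ∣ k.
The smallest positive such k is 59.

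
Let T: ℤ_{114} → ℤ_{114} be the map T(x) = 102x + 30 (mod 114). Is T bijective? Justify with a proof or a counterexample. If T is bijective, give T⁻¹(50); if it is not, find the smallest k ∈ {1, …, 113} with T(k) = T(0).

We have gcd(102, 114) = 6 > 1. Taking x_1 = 0 and x_2 = 19: T(0) = 30 and T(19) = 102·19 + 30 = 1968 ≡ 30 (mod 114).
So T(0) = T(19) while 0 ≠ 19, so T is not injective, hence not bijective.
Since T is not bijective, we find the least positive k with T(k) = T(0): this means 102k ≡ 0 (mod 114), i.e. 114 ∣ 102k. Since gcd(102, 114) = 6, dividing through by 6 this holds exactly when 19 ∣ 17k, and as gcd(17, 19) = 1, exactly when 19 ∣ k.
The smallest positive such k is 19.

19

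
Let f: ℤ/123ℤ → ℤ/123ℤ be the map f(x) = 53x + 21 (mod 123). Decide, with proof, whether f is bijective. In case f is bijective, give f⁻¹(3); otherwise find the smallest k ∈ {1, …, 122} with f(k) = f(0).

By definition, injectivity means: for all u, v in the domain, f(u) = f(v) implies u = v.
If f(u) = f(v), then 53u ≡ 53v (mod 123). Because gcd(53, 123) = 1, we may cancel 53 to get u ≡ v (mod 123).
We now compute 53⁻¹ mod 123 explicitly. Euclid's algorithm: 123 = 2·53 + 17, 53 = 3·17 + 2, 17 = 8·2 + 1; back-substituting gives 1 = 65·53 − 28·123, so 53⁻¹ ≡ 65 (mod 123).
Then y ↦ 65(y − 21) is a two-sided inverse to f, so every y ∈ ℤ/123ℤ has a preimage.
So f is bijective.
Since f is bijective, we compute f⁻¹(3): solve 53x + 21 ≡ 3 (mod 123), i.e. 53x ≡ 105 (mod 123).
Multiplying by 53⁻¹ = 65 gives x ≡ 65·105 = 6825 = 55·123 + 60 ≡ 60 (mod 123).
Check: f(60) = 53·60 + 21 = 3201 = 26·123 + 3 ≡ 3 (mod 123).

60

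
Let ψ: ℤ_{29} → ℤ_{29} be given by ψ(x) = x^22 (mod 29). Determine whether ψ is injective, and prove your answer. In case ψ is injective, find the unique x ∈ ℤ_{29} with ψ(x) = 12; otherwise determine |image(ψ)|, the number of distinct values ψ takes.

ψ(14): Repeated squaring mod 29: 14^1 ≡ 14, 14^2 ≡ 14² = 196 ≡ 22, 14^4 ≡ 22² = 484 ≡ 20, 14^8 ≡ 20² = 400 ≡ 23, 14^16 ≡ 23² = 529 ≡ 7. Since 22 = 16 + 4 + 2, 14^22 ≡ 7·20·22: 7·20 = 140 ≡ 24, then 24·22 = 528 ≡ 6. So 14^22 ≡ 6 (mod 29).
ψ(15): Repeated squaring mod 29: 15^1 ≡ 15, 15^2 ≡ 15² = 225 ≡ 22, 15^4 ≡ 22² = 484 ≡ 20, 15^8 ≡ 20² = 400 ≡ 23, 15^16 ≡ 23² = 529 ≡ 7. Since 22 = 16 + 4 + 2, 15^22 ≡ 7·20·22: 7·20 = 140 ≡ 24, then 24·22 = 528 ≡ 6. So 15^22 ≡ 6 (mod 29).
So ψ(14) = ψ(15) = 6 while 14 ≠ 15, thus ψ is not injective.
Since ψ is not injective, we determine |image(ψ)|. Computing x^22 mod 29 for each x (by repeated squaring, reducing mod 29 at every step), the values ψ(0), ψ(1), …, ψ(28) are: 0, 1, 5, 22, 25, 24, 23, 7, 9, 20, 4, 13, 28, 16, 6, 6, 16, 28, 13, 4, 20, 9, 7, 23, 24, 25, 22, 5, 1.
The distinct values are {0, 1, 4, 5, 6, 7, 9, 13, 16, 20, 22, 23, 24, 25, 28}; there are 15 of them.

15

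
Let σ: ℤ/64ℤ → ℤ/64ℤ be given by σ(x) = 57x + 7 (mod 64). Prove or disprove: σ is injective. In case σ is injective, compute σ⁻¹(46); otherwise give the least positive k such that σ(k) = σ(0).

31

If σ(u) = σ(v), then 57u ≡ 57v (mod 64). Because gcd(57, 64) = 1, we may cancel 57 to get u ≡ v (mod 64).
Hence σ is injective.
We now compute 57⁻¹ mod 64 explicitly. Euclid's algorithm: 64 = 1·57 + 7, 57 = 8·7 + 1; back-substituting gives 1 = 9·57 − 8·64, so 57⁻¹ ≡ 9 (mod 64).
Since σ is injective, we compute σ⁻¹(46): solve 57x + 7 ≡ 46 (mod 64), i.e. 57x ≡ 39 (mod 64).
Multiplying by 57⁻¹ = 9 gives x ≡ 9·39 = 351 = 5·64 + 31 ≡ 31 (mod 64).
Check: σ(31) = 57·31 + 7 = 1774 = 27·64 + 46 ≡ 46 (mod 64).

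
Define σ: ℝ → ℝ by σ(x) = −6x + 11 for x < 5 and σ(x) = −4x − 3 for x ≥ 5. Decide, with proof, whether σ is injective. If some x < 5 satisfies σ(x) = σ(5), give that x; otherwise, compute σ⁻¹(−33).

Both pieces are strictly decreasing (slopes −6 and −4), so each is injective on its own interval.
The left piece maps (−∞, 5) onto (−19, ∞); the right piece maps [5, ∞) onto (−∞, −23].
These images are disjoint, so no value is attained by both pieces. Therefore σ is injective.
Because the two images are disjoint, no x < 5 has σ(x) = σ(5), so we compute σ⁻¹(−33): −33 lies in (−∞, −23], so solve −4x − 3 = −33: x = (−33 + 3)/(−4) = 15/2.

15/2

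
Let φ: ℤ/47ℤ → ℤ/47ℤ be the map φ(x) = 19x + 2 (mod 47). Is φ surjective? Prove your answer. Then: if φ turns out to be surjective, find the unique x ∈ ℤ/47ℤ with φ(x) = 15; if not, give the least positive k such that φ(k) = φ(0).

Recall that surjectivity means every element of the codomain has a preimage under φ.
Since gcd(19, 47) = 1, 19 is invertible modulo 47. Euclid's algorithm: 47 = 2·19 + 9, 19 = 2·9 + 1; back-substituting gives 1 = 5·19 − 2·47, so 19⁻¹ ≡ 5 (mod 47).
For any y ∈ ℤ/47ℤ, x = 5(y − 2) mod 47 satisfies φ(x) = 19·5(y − 2) + 2 ≡ y (since 19·5 ≡ 1 mod 47). So every y has a preimage.
Therefore φ is surjective.
Since φ is surjective, we compute φ⁻¹(15): solve 19x + 2 ≡ 15 (mod 47), i.e. 19x ≡ 13 (mod 47).
Multiplying by 19⁻¹ = 5 gives x ≡ 5·13 = 65 = 1·47 + 18 ≡ 18 (mod 47).
Check: φ(18) = 19·18 + 2 = 344 = 7·47 + 15 ≡ 15 (mod 47).

18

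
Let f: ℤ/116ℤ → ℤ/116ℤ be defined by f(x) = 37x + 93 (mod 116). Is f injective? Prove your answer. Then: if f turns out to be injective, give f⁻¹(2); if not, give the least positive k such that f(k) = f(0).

101

Recall that f is injective when f(s) = f(t) forces s = t.
Suppose f(s) = f(t) in ℤ/116ℤ. Then 37s + 93 ≡ 37t + 93 (mod 116), thus 37(s − t) ≡ 0 (mod 116).
Since gcd(37, 116) = 1, 37 is invertible modulo 116, so s − t ≡ 0 (mod 116), i.e. s = t.
Hence f is injective.
We now compute 37⁻¹ mod 116 explicitly. Euclid's algorithm: 116 = 3·37 + 5, 37 = 7·5 + 2, 5 = 2·2 + 1; back-substituting gives 1 = 69·37 − 22·116, so 37⁻¹ ≡ 69 (mod 116).
Since f is injective, we compute f⁻¹(2): solve 37x + 93 ≡ 2 (mod 116), i.e. 37x ≡ 25 (mod 116).
Multiplying by 37⁻¹ = 69 gives x ≡ 69·25 = 1725 = 14·116 + 101 ≡ 101 (mod 116).
Check: f(101) = 37·101 + 93 = 3830 = 33·116 + 2 ≡ 2 (mod 116).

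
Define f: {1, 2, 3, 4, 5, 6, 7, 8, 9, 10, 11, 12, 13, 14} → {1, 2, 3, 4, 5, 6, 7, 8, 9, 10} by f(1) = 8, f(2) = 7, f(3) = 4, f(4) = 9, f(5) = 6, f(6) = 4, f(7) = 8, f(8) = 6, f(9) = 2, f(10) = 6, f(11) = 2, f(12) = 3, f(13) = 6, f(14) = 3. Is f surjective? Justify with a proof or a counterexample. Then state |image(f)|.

7

No element maps to 1, so f is not surjective.
The image of f is {2, 3, 4, 6, 7, 8, 9}, which has 7 elements.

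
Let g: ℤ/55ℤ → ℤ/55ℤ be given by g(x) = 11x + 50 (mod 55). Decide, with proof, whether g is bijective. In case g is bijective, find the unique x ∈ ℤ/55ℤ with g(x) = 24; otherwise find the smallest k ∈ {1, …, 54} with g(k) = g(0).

5

We have gcd(11, 55) = 11 > 1. Taking s = 0 and t = 5: g(0) = 50 and g(5) = 11·5 + 50 = 105 ≡ 50 (mod 55).
So g(0) = g(5) while 0 ≠ 5, therefore g is not injective, hence not bijective.
Since g is not bijective, we find the least positive k with g(k) = g(0): this means 11k ≡ 0 (mod 55), i.e. 55 ∣ 11k. Since gcd(11, 55) = 11, dividing through by 11 this holds exactly when 5 ∣ k.
The smallest positive such k is 5.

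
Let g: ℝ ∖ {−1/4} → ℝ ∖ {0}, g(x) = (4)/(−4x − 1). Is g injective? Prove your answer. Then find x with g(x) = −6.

-1/12

Suppose g(a) = g(b). Cross-multiplying: (4)(−4b − 1) = (4)(−4a − 1).
Expanding both sides and cancelling the symmetric terms leaves 16·(a − b) = 0. Since 16 ≠ 0, a = b. Therefore g is injective.
Solving g(x) = −6: cross-multiplying gives 4 = −6(−4x − 1), which rearranges to −24x = 2, so x = −1/12.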